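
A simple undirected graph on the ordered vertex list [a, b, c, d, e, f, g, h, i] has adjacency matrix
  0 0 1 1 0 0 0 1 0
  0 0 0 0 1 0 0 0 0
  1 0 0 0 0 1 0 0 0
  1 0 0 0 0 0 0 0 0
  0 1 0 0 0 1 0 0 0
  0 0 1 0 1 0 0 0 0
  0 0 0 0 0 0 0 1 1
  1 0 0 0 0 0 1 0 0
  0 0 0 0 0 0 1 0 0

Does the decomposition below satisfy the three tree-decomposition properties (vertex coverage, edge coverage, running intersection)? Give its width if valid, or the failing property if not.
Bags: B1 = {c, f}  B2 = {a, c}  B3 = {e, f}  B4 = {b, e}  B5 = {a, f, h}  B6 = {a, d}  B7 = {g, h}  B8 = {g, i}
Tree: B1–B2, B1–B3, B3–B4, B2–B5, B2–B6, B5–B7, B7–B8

No — bags containing vertex f are not connected in the tree.

A tree decomposition must satisfy three properties: every vertex lies in some bag; for every edge, both endpoints lie together in some bag; and for every vertex, the bags containing it form a connected subtree. Here bags containing vertex f are not connected in the tree, so the decomposition is invalid.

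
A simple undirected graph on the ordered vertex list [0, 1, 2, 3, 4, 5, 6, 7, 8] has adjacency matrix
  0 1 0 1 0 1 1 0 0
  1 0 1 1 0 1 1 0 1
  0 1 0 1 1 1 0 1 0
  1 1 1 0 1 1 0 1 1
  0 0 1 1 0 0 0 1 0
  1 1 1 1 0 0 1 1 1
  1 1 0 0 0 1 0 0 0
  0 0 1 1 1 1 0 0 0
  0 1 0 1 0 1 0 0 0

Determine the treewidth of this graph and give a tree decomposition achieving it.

The largest bag has 4 vertices, giving width 3; this decomposition certifies tw(G) ≤ 3. Conversely, {2, 3, 4, 7} is a clique of size 4, and the vertices of any clique must share a bag in every tree decomposition; so some bag has ≥ 4 vertices and tw(G) ≥ 3. Hence tw(G) = 3 exactly.

Treewidth 3.
One such decomposition:
Bags: B1 = {2, 3, 5, 7}  B2 = {1, 2, 3, 5}  B3 = {0, 1, 3, 5}  B4 = {0, 1, 5, 6}  B5 = {1, 3, 5, 8}  B6 = {2, 3, 4, 7}
Tree: B1–B2, B2–B3, B3–B4, B2–B5, B1–B6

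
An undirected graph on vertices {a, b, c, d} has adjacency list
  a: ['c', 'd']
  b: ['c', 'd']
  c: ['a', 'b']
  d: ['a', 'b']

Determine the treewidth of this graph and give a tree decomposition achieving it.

Treewidth 2.
Bags: B1 = {a, b, d}  B2 = {a, b, c}
Tree: B1–B2

Each bag holds 3 vertices, so the decomposition has width 2, which upper-bounds the treewidth. The edges a–d–b–c–a form a cycle, so G is not a tree and its treewidth is at least 2. Hence tw(G) = 2 exactly.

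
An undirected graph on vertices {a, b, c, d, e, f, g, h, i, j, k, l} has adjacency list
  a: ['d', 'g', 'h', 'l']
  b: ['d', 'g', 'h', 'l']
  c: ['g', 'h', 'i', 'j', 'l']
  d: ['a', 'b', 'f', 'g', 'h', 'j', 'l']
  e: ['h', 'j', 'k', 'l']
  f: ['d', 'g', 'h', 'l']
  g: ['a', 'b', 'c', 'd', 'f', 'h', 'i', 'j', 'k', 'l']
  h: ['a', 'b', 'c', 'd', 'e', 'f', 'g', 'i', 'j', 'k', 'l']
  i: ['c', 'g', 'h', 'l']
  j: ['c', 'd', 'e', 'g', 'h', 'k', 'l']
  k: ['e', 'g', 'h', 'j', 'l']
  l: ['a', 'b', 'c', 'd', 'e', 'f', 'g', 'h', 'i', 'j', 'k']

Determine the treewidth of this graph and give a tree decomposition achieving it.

The largest bag has 5 vertices, giving width 4; this decomposition certifies tw(G) ≤ 4. On the other hand G contains the 5-clique {d, g, h, j, l}. A clique must lie in a single bag of any decomposition, so no decomposition can have width below 4. The upper and lower bounds meet at 4, so that is the treewidth.

Treewidth 4.
Bags: B1 = {d, f, g, h, l}  B2 = {d, g, h, j, l}  B3 = {c, g, h, j, l}  B4 = {g, h, j, k, l}  B5 = {a, d, g, h, l}  B6 = {e, h, j, k, l}  B7 = {b, d, g, h, l}  B8 = {c, g, h, i, l}
Tree: B1–B2, B2–B3, B3–B4, B1–B5, B4–B6, B2–B7, B3–B8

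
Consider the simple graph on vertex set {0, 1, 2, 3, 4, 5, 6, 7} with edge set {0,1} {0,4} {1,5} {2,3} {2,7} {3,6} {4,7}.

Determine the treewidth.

1

A width-1 tree decomposition is:
Bags: B1 = {1, 5}  B2 = {0, 1}  B3 = {0, 4}  B4 = {4, 7}  B5 = {2, 7}  B6 = {2, 3}  B7 = {3, 6}
Tree: B1–B2, B2–B3, B3–B4, B4–B5, B5–B6, B6–B7
Every bag has size at most 2, so the width is 2 − 1 = 1 and tw(G) ≤ 1. Since G has at least one edge (e.g. 5–1), it is not an edgeless graph, so tw(G) ≥ 1. The upper and lower bounds meet at 1, so that is the treewidth.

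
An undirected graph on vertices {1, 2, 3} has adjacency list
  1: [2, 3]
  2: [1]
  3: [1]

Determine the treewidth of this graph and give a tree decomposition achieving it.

Treewidth 1.
One optimal decomposition is:
Bags: B1 = {1, 3}  B2 = {1, 2}
Tree: B1–B2

Each bag holds 2 vertices, so the decomposition has width 1, which upper-bounds the treewidth. Any graph with an edge has treewidth ≥ 1, and G has the edge 1–3. Combining the bounds, tw(G) = 1.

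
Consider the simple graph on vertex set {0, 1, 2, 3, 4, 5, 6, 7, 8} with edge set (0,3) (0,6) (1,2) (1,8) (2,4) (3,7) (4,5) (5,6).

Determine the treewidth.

1

A width-1 tree decomposition is:
Bags: B1 = {3, 7}  B2 = {0, 3}  B3 = {0, 6}  B4 = {5, 6}  B5 = {4, 5}  B6 = {2, 4}  B7 = {1, 2}  B8 = {1, 8}
Tree: B1–B2, B2–B3, B3–B4, B4–B5, B5–B6, B6–B7, B7–B8
The largest bag has 2 vertices, giving width 1; this decomposition certifies tw(G) ≤ 1. Any graph with an edge has treewidth ≥ 1, and G has the edge 7–3. Combining the bounds, tw(G) = 1.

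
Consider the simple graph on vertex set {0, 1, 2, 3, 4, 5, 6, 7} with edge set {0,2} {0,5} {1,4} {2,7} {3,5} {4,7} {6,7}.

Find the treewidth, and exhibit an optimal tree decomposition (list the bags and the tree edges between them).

Every bag has size at most 2, so the width is 2 − 1 = 1 and tw(G) ≤ 1. Any graph with an edge has treewidth ≥ 1, and G has the edge 7–4. Therefore the treewidth is 1.

Treewidth 1.
One such decomposition:
Bags: B1 = {4, 7}  B2 = {1, 4}  B3 = {2, 7}  B4 = {0, 2}  B5 = {0, 5}  B6 = {6, 7}  B7 = {3, 5}
Tree: B1–B2, B1–B3, B3–B4, B4–B5, B1–B6, B5–B7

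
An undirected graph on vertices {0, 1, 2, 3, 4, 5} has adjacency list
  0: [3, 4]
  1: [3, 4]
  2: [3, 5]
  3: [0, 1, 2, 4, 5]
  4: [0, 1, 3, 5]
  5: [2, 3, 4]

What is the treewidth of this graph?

A width-2 tree decomposition is:
Bags: B1 = {1, 3, 4}  B2 = {0, 3, 4}  B3 = {3, 4, 5}  B4 = {2, 3, 5}
Tree: B1–B2, B2–B3, B3–B4
The largest bag has 3 vertices, giving width 2; this decomposition certifies tw(G) ≤ 2. On the other hand G contains the 3-clique {2, 3, 5}. A clique must lie in a single bag of any decomposition, so no decomposition can have width below 2. Hence tw(G) = 2 exactly.

2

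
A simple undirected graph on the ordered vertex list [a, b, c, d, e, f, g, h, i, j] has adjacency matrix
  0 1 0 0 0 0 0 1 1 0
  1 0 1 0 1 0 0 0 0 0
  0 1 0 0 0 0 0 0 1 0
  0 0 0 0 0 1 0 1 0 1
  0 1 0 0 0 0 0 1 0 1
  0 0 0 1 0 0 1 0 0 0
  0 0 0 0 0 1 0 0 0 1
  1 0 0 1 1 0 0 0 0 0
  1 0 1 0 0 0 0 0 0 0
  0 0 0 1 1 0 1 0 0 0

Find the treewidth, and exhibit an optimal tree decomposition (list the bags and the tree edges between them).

The largest bag has 3 vertices, giving width 2; this decomposition certifies tw(G) ≤ 2. For the lower bound, G contains the cycle c–i–a–b–c, so G is not a forest; only forests have treewidth ≤ 1, hence tw(G) ≥ 2. Hence tw(G) = 2 exactly.

Treewidth 2.
One such decomposition:
Bags: B1 = {b, c, i}  B2 = {a, b, i}  B3 = {a, b, e}  B4 = {a, e, h}  B5 = {e, h, j}  B6 = {d, h, j}  B7 = {d, g, j}  B8 = {d, f, g}
Tree: B1–B2, B2–B3, B3–B4, B4–B5, B5–B6, B6–B7, B7–B8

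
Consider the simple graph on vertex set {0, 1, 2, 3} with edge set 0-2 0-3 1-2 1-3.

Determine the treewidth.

2

A width-2 tree decomposition is:
Bags: B1 = {0, 1, 2}  B2 = {0, 1, 3}
Tree: B1–B2
The largest bag has 3 vertices, giving width 2; this decomposition certifies tw(G) ≤ 2. Since 1–2–0–3–1 is a cycle in G, G is not acyclic. Forests are exactly the graphs of treewidth ≤ 1, so tw(G) ≥ 2. Therefore the treewidth is 2.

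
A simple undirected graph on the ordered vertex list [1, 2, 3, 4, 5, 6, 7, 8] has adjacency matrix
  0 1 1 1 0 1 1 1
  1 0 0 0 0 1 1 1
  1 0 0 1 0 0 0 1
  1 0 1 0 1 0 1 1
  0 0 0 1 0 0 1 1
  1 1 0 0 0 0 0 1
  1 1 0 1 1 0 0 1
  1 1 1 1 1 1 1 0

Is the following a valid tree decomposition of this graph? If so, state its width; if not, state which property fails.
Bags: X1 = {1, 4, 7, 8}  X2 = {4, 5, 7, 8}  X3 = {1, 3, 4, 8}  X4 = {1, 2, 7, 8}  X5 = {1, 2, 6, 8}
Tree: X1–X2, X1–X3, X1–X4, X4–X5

Yes; width 3.

Every vertex of G appears in some bag (union = {1, 2, 3, 4, 5, 6, 7, 8}); every edge is covered by a bag; and for each vertex v the set of bags containing v is connected in the bag tree. The decomposition is therefore valid. The largest bag has 4 vertices, so the width is 3.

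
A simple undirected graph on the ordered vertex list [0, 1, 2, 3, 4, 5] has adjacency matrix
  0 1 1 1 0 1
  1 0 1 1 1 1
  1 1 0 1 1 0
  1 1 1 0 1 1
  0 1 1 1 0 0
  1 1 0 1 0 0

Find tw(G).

3

A width-3 tree decomposition is:
Bags: B1 = {1, 2, 3, 4}  B2 = {0, 1, 2, 3}  B3 = {0, 1, 3, 5}
Tree: B1–B2, B2–B3
The largest bag has 4 vertices, giving width 3; this decomposition certifies tw(G) ≤ 3. On the other hand G contains the 4-clique {0, 1, 2, 3}. A clique must lie in a single bag of any decomposition, so no decomposition can have width below 3. The upper and lower bounds meet at 3, so that is the treewidth.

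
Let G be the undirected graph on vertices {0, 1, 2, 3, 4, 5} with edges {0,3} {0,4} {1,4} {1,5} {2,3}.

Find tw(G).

A width-1 tree decomposition is:
Bags: B1 = {1, 4}  B2 = {0, 4}  B3 = {0, 3}  B4 = {2, 3}  B5 = {1, 5}
Tree: B1–B2, B2–B3, B3–B4, B1–B5
Each bag holds 2 vertices, so the decomposition has width 1, which upper-bounds the treewidth. Any graph with an edge has treewidth ≥ 1, and G has the edge 1–4. Therefore the treewidth is 1.

1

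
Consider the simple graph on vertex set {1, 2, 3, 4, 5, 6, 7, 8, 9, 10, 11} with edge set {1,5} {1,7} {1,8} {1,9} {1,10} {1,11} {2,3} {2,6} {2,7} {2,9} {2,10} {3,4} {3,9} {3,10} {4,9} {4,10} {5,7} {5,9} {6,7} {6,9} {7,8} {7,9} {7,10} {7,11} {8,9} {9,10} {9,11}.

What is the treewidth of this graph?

3

A width-3 tree decomposition is:
Bags: B1 = {1, 7, 9, 10}  B2 = {2, 7, 9, 10}  B3 = {2, 3, 9, 10}  B4 = {2, 6, 7, 9}  B5 = {1, 7, 9, 11}  B6 = {1, 7, 8, 9}  B7 = {3, 4, 9, 10}  B8 = {1, 5, 7, 9}
Tree: B1–B2, B2–B3, B2–B4, B1–B5, B1–B6, B3–B7, B6–B8
Each bag holds 4 vertices, so the decomposition has width 3, which upper-bounds the treewidth. Conversely, {2, 3, 9, 10} is a clique of size 4, and the vertices of any clique must share a bag in every tree decomposition; so some bag has ≥ 4 vertices and tw(G) ≥ 3. The upper and lower bounds meet at 3, so that is the treewidth.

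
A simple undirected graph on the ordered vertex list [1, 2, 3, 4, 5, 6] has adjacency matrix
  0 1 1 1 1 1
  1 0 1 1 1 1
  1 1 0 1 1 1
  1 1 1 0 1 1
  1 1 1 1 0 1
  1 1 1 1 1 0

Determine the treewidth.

A width-5 tree decomposition is:
Bags: B1 = {1, 2, 3, 4, 5, 6}
Tree: (single bag)
A single bag containing all 6 vertices is trivially a valid decomposition of width 5. For the lower bound, the 6 vertices {1, 2, 3, 4, 5, 6} are pairwise adjacent, and any tree decomposition puts a clique entirely inside one bag — forcing width ≥ 5. Combining the bounds, tw(G) = 5.

5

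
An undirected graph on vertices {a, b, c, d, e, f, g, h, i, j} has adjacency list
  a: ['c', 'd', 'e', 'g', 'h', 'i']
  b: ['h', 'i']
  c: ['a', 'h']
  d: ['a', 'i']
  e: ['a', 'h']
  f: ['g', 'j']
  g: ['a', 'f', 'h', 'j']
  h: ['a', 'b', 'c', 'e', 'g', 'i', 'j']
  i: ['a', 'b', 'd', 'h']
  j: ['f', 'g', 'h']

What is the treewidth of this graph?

2

A width-2 tree decomposition is:
Bags: B1 = {g, h, j}  B2 = {a, g, h}  B3 = {a, h, i}  B4 = {f, g, j}  B5 = {a, e, h}  B6 = {a, c, h}  B7 = {a, d, i}  B8 = {b, h, i}
Tree: B1–B2, B2–B3, B1–B4, B2–B5, B3–B6, B3–B7, B3–B8
The largest bag has 3 vertices, giving width 2; this decomposition certifies tw(G) ≤ 2. Conversely, {a, d, i} is a clique of size 3, and the vertices of any clique must share a bag in every tree decomposition; so some bag has ≥ 3 vertices and tw(G) ≥ 2. Combining the bounds, tw(G) = 2.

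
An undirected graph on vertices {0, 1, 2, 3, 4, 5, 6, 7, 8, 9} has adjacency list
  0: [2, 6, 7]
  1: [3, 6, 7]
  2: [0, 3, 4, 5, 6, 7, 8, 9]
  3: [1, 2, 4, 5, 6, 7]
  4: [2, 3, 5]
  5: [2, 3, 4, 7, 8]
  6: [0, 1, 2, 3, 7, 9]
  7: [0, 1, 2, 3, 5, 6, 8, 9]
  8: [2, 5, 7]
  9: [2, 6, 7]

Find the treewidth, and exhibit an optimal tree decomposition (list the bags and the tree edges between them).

Treewidth 3.
One such decomposition:
Bags: B1 = {2, 3, 5, 7}  B2 = {2, 3, 6, 7}  B3 = {1, 3, 6, 7}  B4 = {2, 3, 4, 5}  B5 = {0, 2, 6, 7}  B6 = {2, 5, 7, 8}  B7 = {2, 6, 7, 9}
Tree: B1–B2, B2–B3, B1–B4, B2–B5, B1–B6, B5–B7

Each bag holds 4 vertices, so the decomposition has width 3, which upper-bounds the treewidth. For the lower bound, the 4 vertices {1, 3, 6, 7} are pairwise adjacent, and any tree decomposition puts a clique entirely inside one bag — forcing width ≥ 3. Therefore the treewidth is 3.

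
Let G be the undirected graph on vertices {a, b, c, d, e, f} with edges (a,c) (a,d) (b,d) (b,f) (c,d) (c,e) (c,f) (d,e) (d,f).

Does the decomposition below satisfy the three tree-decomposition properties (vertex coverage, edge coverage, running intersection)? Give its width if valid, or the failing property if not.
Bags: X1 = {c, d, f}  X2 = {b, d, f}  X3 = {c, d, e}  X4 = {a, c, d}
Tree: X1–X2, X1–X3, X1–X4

Yes; width 2.

Every vertex of G appears in some bag (union = {a, b, c, d, e, f}); every edge is covered by a bag; and for each vertex v the set of bags containing v is connected in the bag tree. The decomposition is therefore valid. The largest bag has 3 vertices, so the width is 2.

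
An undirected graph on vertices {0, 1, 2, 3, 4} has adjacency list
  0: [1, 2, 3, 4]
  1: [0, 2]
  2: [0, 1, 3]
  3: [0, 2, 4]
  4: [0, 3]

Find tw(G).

2

A width-2 tree decomposition is:
Bags: B1 = {0, 2, 3}  B2 = {0, 1, 2}  B3 = {0, 3, 4}
Tree: B1–B2, B1–B3
The largest bag has 3 vertices, giving width 2; this decomposition certifies tw(G) ≤ 2. On the other hand G contains the 3-clique {0, 1, 2}. A clique must lie in a single bag of any decomposition, so no decomposition can have width below 2. Hence tw(G) = 2 exactly.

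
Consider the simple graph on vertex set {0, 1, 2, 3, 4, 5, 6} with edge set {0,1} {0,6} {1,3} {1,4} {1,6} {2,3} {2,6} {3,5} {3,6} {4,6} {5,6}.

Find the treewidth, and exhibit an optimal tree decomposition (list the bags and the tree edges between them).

Each bag holds 3 vertices, so the decomposition has width 2, which upper-bounds the treewidth. On the other hand G contains the 3-clique {0, 1, 6}. A clique must lie in a single bag of any decomposition, so no decomposition can have width below 2. Therefore the treewidth is 2.

Treewidth 2.
One such decomposition:
Bags: B1 = {0, 1, 6}  B2 = {1, 3, 6}  B3 = {2, 3, 6}  B4 = {3, 5, 6}  B5 = {1, 4, 6}
Tree: B1–B2, B2–B3, B3–B4, B1–B5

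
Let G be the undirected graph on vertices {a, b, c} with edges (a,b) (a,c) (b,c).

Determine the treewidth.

A width-2 tree decomposition is:
Bags: B1 = {a, b, c}
Tree: (single bag)
A single bag containing all 3 vertices is trivially a valid decomposition of width 2. Conversely, {a, b, c} is a clique of size 3, and the vertices of any clique must share a bag in every tree decomposition; so some bag has ≥ 3 vertices and tw(G) ≥ 2. Hence tw(G) = 2 exactly.

2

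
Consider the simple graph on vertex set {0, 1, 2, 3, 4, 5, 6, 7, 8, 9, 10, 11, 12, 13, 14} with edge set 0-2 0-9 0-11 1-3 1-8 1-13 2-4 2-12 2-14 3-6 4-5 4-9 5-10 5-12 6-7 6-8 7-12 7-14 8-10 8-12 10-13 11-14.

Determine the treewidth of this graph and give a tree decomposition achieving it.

Treewidth 3.
Bags: B1 = {1, 3, 6, 13}  B2 = {1, 6, 8, 13}  B3 = {6, 8, 10, 13}  B4 = {6, 7, 8, 10}  B5 = {7, 8, 10, 12}  B6 = {5, 7, 10, 12}  B7 = {5, 7, 12, 14}  B8 = {2, 5, 12, 14}  B9 = {2, 4, 5, 14}  B10 = {2, 4, 11, 14}  B11 = {0, 2, 4, 11}  B12 = {0, 4, 9, 11}
Tree: B1–B2, B2–B3, B3–B4, B4–B5, B5–B6, B6–B7, B7–B8, B8–B9, B9–B10, B10–B11, B11–B12

The largest bag has 4 vertices, giving width 3; this decomposition certifies tw(G) ≤ 3. For the lower bound: the 4 vertex sets {1,3,13}, {6}, {8}, {5,7,10,12} are disjoint, each induces a connected subgraph, and every pair is joined by at least one edge of G. Contracting each set to a single vertex therefore yields K_{4} as a minor, and since treewidth is minor-monotone, tw(G) ≥ tw(K_{4}) = 3. Combining the bounds, tw(G) = 3.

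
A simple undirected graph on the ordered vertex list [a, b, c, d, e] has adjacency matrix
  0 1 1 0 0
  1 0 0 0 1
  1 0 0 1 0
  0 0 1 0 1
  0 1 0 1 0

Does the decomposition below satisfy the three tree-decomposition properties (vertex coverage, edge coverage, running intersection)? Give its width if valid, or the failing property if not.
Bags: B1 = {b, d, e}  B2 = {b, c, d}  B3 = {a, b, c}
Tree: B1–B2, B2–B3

Every vertex of G appears in some bag (union = {a, b, c, d, e}); every edge is covered by a bag; and for each vertex v the set of bags containing v is connected in the bag tree. The decomposition is therefore valid. The largest bag has 3 vertices, so the width is 2.

Yes; width 2.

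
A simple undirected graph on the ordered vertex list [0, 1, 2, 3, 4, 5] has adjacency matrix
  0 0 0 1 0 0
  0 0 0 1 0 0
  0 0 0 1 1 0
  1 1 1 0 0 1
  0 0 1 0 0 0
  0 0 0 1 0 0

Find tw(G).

A width-1 tree decomposition is:
Bags: B1 = {2, 3}  B2 = {1, 3}  B3 = {3, 5}  B4 = {0, 3}  B5 = {2, 4}
Tree: B1–B2, B2–B3, B2–B4, B1–B5
Every bag has size at most 2, so the width is 2 − 1 = 1 and tw(G) ≤ 1. Since G has at least one edge (e.g. 2–3), it is not an edgeless graph, so tw(G) ≥ 1. The upper and lower bounds meet at 1, so that is the treewidth.

1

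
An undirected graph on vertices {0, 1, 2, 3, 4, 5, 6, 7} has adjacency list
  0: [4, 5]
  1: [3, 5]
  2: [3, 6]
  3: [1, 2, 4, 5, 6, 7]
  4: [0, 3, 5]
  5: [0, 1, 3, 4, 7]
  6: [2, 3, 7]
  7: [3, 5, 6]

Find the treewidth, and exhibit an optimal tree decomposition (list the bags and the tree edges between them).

Treewidth 2.
Bags: B1 = {3, 5, 7}  B2 = {1, 3, 5}  B3 = {3, 4, 5}  B4 = {3, 6, 7}  B5 = {2, 3, 6}  B6 = {0, 4, 5}
Tree: B1–B2, B2–B3, B1–B4, B4–B5, B3–B6

Each bag holds 3 vertices, so the decomposition has width 2, which upper-bounds the treewidth. Conversely, {0, 4, 5} is a clique of size 3, and the vertices of any clique must share a bag in every tree decomposition; so some bag has ≥ 3 vertices and tw(G) ≥ 2. Combining the bounds, tw(G) = 2.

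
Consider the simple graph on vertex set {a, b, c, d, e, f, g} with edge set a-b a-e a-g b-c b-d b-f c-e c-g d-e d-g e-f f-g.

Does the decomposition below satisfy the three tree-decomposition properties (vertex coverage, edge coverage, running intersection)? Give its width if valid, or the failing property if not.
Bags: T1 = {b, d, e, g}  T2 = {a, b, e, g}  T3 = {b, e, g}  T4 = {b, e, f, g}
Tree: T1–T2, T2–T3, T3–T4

No — vertex c appears in no bag.

A tree decomposition must satisfy three properties: every vertex lies in some bag; for every edge, both endpoints lie together in some bag; and for every vertex, the bags containing it form a connected subtree. Here vertex c appears in no bag, so the decomposition is invalid.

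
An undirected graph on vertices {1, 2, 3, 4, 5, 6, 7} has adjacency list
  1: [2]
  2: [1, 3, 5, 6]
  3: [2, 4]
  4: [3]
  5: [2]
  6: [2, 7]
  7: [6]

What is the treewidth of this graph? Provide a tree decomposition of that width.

Every bag has size at most 2, so the width is 2 − 1 = 1 and tw(G) ≤ 1. Since G has at least one edge (e.g. 2–6), it is not an edgeless graph, so tw(G) ≥ 1. Combining the bounds, tw(G) = 1.

Treewidth 1.
Bags: B1 = {2, 6}  B2 = {6, 7}  B3 = {1, 2}  B4 = {2, 5}  B5 = {2, 3}  B6 = {3, 4}
Tree: B1–B2, B1–B3, B3–B4, B4–B5, B5–B6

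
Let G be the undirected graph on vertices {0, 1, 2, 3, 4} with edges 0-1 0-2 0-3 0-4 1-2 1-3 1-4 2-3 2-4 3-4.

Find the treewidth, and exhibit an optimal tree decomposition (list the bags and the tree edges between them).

Treewidth 4.
Bags: B1 = {0, 1, 2, 3, 4}
Tree: (single bag)

A single bag containing all 5 vertices is trivially a valid decomposition of width 4. Conversely, {0, 1, 2, 3, 4} is a clique of size 5, and the vertices of any clique must share a bag in every tree decomposition; so some bag has ≥ 5 vertices and tw(G) ≥ 4. The upper and lower bounds meet at 4, so that is the treewidth.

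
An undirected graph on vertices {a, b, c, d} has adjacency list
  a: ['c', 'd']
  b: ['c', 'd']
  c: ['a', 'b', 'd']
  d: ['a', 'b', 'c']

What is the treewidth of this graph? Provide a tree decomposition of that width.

Every bag has size at most 3, so the width is 3 − 1 = 2 and tw(G) ≤ 2. For the lower bound, the 3 vertices {a, c, d} are pairwise adjacent, and any tree decomposition puts a clique entirely inside one bag — forcing width ≥ 2. The upper and lower bounds meet at 2, so that is the treewidth.

Treewidth 2.
One optimal decomposition is:
Bags: B1 = {b, c, d}  B2 = {a, c, d}
Tree: B1–B2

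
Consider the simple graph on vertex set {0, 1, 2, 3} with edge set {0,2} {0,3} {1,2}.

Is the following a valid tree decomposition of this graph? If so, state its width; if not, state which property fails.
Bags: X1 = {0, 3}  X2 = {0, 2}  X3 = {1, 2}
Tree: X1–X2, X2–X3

Yes; width 1.

Checking the three conditions: (i) the bags cover all of {0, 1, 2, 3}; (ii) for each edge, some bag contains both endpoints; (iii) the bags containing any fixed vertex form a subtree. All hold, so the decomposition is valid with width 2 − 1 = 1.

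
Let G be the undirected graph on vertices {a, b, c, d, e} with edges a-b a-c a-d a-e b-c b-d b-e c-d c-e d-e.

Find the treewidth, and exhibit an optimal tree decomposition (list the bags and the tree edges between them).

With just one bag of size 5, the width is 5 − 1 = 4, so tw(G) ≤ 4. On the other hand G contains the 5-clique {a, b, c, d, e}. A clique must lie in a single bag of any decomposition, so no decomposition can have width below 4. Hence tw(G) = 4 exactly.

Treewidth 4.
One such decomposition:
Bags: B1 = {a, b, c, d, e}
Tree: (single bag)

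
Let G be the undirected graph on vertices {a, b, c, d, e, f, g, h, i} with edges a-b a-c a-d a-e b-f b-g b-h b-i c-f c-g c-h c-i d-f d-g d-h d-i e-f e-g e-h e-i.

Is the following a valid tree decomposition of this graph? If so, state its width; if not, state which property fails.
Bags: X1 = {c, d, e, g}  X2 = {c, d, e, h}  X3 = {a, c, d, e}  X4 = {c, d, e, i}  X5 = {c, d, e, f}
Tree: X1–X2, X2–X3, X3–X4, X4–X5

A tree decomposition must satisfy three properties: every vertex lies in some bag; for every edge, both endpoints lie together in some bag; and for every vertex, the bags containing it form a connected subtree. Here vertex b appears in no bag, so the decomposition is invalid.

No — vertex b appears in no bag.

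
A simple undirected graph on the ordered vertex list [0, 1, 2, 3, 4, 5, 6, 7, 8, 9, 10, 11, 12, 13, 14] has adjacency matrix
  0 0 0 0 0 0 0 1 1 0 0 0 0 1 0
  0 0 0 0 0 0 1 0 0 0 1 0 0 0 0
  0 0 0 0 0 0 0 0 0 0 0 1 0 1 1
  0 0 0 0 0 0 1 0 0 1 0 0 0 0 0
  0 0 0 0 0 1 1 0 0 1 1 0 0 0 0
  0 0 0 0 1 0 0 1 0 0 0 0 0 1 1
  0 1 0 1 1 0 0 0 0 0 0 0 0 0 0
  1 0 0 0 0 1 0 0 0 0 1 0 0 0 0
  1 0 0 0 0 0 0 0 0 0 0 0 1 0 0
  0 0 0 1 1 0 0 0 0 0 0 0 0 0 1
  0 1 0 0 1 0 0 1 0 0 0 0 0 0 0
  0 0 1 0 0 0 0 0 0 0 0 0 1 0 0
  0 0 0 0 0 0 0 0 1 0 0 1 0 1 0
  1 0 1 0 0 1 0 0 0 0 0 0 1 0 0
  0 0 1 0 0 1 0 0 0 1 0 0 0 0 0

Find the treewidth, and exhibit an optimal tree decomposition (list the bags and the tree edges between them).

Every bag has size at most 4, so the width is 4 − 1 = 3 and tw(G) ≤ 3. For the lower bound: the 4 vertex sets {8,11,12}, {0}, {13}, {2,5,7,14} are disjoint, each induces a connected subgraph, and every pair is joined by at least one edge of G. Contracting each set to a single vertex therefore yields K_{4} as a minor, and since treewidth is minor-monotone, tw(G) ≥ tw(K_{4}) = 3. Hence tw(G) = 3 exactly.

Treewidth 3.
One optimal decomposition is:
Bags: B1 = {0, 8, 11, 12}  B2 = {0, 11, 12, 13}  B3 = {0, 2, 11, 13}  B4 = {0, 2, 7, 13}  B5 = {2, 5, 7, 13}  B6 = {2, 5, 7, 14}  B7 = {5, 7, 10, 14}  B8 = {4, 5, 10, 14}  B9 = {4, 9, 10, 14}  B10 = {1, 4, 9, 10}  B11 = {1, 4, 6, 9}  B12 = {1, 3, 6, 9}
Tree: B1–B2, B2–B3, B3–B4, B4–B5, B5–B6, B6–B7, B7–B8, B8–B9, B9–B10, B10–B11, B11–B12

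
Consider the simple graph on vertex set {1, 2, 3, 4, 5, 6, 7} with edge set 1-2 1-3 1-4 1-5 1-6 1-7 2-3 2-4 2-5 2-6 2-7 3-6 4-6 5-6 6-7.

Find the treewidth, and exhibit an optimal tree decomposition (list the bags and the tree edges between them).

Each bag holds 4 vertices, so the decomposition has width 3, which upper-bounds the treewidth. Conversely, {1, 2, 3, 6} is a clique of size 4, and the vertices of any clique must share a bag in every tree decomposition; so some bag has ≥ 4 vertices and tw(G) ≥ 3. Therefore the treewidth is 3.

Treewidth 3.
One optimal decomposition is:
Bags: B1 = {1, 2, 6, 7}  B2 = {1, 2, 4, 6}  B3 = {1, 2, 3, 6}  B4 = {1, 2, 5, 6}
Tree: B1–B2, B2–B3, B3–B4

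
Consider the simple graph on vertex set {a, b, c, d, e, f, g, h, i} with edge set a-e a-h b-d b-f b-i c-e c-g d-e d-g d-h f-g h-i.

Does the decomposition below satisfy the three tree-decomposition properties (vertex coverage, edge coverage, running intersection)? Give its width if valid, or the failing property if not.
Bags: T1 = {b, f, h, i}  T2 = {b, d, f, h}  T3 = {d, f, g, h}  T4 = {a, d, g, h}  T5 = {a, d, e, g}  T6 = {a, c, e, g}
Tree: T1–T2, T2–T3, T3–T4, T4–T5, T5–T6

Yes; width 3.

Every vertex of G appears in some bag (union = {a, b, c, d, e, f, g, h, i}); every edge is covered by a bag; and for each vertex v the set of bags containing v is connected in the bag tree. The decomposition is therefore valid. The largest bag has 4 vertices, so the width is 3.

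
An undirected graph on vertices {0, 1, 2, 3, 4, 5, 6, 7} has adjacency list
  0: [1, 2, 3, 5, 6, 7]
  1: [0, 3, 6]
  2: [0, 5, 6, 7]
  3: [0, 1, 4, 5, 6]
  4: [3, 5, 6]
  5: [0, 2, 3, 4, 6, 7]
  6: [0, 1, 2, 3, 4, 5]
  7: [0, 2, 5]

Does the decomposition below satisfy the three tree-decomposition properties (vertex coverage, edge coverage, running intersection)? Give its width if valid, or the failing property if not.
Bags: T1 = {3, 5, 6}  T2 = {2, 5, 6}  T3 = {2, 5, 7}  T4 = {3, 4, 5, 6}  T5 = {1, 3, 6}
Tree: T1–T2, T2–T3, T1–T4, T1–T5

No — vertex 0 appears in no bag.

A tree decomposition must satisfy three properties: every vertex lies in some bag; for every edge, both endpoints lie together in some bag; and for every vertex, the bags containing it form a connected subtree. Here vertex 0 appears in no bag, so the decomposition is invalid.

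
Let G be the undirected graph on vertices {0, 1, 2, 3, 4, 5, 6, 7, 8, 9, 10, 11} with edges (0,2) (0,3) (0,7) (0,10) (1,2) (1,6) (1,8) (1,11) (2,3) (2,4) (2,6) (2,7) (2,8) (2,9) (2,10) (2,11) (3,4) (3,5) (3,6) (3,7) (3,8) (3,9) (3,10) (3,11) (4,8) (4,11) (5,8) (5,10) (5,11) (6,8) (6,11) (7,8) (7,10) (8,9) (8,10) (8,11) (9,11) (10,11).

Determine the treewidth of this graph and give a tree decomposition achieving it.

The largest bag has 5 vertices, giving width 4; this decomposition certifies tw(G) ≤ 4. Conversely, {1, 2, 6, 8, 11} is a clique of size 5, and the vertices of any clique must share a bag in every tree decomposition; so some bag has ≥ 5 vertices and tw(G) ≥ 4. Hence tw(G) = 4 exactly.

Treewidth 4.
One such decomposition:
Bags: B1 = {2, 3, 7, 8, 10}  B2 = {2, 3, 8, 10, 11}  B3 = {0, 2, 3, 7, 10}  B4 = {2, 3, 8, 9, 11}  B5 = {2, 3, 6, 8, 11}  B6 = {3, 5, 8, 10, 11}  B7 = {2, 3, 4, 8, 11}  B8 = {1, 2, 6, 8, 11}
Tree: B1–B2, B1–B3, B2–B4, B4–B5, B2–B6, B2–B7, B5–B8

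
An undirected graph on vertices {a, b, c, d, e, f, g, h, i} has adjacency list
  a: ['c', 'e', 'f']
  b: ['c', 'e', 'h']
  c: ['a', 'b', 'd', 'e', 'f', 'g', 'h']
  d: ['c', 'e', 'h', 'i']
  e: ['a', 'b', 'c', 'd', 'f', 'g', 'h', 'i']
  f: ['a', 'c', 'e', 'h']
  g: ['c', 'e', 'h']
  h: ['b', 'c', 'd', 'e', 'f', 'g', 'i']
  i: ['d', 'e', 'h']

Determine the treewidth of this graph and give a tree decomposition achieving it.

Every bag has size at most 4, so the width is 4 − 1 = 3 and tw(G) ≤ 3. For the lower bound, the 4 vertices {c, d, e, h} are pairwise adjacent, and any tree decomposition puts a clique entirely inside one bag — forcing width ≥ 3. Therefore the treewidth is 3.

Treewidth 3.
One optimal decomposition is:
Bags: B1 = {c, e, f, h}  B2 = {c, e, g, h}  B3 = {c, d, e, h}  B4 = {d, e, h, i}  B5 = {b, c, e, h}  B6 = {a, c, e, f}
Tree: B1–B2, B1–B3, B3–B4, B1–B5, B1–B6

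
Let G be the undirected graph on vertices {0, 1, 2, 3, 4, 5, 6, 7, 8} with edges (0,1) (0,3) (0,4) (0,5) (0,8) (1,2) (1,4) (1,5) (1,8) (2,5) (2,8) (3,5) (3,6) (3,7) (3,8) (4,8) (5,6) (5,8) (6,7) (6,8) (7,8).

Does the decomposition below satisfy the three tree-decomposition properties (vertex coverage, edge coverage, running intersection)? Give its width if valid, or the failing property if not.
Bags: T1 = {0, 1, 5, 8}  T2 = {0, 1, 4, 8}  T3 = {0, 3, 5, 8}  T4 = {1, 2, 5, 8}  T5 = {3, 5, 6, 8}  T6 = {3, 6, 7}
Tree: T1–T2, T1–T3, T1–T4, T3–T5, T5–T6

No — edge (8,7) lies in no bag.

A tree decomposition must satisfy three properties: every vertex lies in some bag; for every edge, both endpoints lie together in some bag; and for every vertex, the bags containing it form a connected subtree. Here edge (8,7) lies in no bag, so the decomposition is invalid.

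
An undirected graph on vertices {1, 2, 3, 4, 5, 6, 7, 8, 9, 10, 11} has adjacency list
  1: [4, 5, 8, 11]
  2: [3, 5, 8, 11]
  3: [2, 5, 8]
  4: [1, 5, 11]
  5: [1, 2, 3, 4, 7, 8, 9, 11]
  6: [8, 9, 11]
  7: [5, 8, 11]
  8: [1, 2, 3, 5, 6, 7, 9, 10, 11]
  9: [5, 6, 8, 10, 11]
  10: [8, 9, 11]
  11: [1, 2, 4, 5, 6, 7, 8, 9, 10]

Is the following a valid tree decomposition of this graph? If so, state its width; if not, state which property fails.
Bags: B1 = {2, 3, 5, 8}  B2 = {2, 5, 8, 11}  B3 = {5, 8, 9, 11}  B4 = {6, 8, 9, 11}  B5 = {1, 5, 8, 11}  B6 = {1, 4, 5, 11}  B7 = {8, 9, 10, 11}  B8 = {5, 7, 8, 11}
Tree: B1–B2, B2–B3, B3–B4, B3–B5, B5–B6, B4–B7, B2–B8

Checking the three conditions: (i) the bags cover all of {1, 2, 3, 4, 5, 6, 7, 8, 9, 10, 11}; (ii) for each edge, some bag contains both endpoints; (iii) the bags containing any fixed vertex form a subtree. All hold, so the decomposition is valid with width 4 − 1 = 3.

Yes; width 3.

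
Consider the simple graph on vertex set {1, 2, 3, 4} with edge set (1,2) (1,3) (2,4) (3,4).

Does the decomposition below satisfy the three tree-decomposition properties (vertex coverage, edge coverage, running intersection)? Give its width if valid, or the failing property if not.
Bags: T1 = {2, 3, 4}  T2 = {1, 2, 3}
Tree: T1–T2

Vertex coverage: the bags together contain {1, 2, 3, 4}, the full vertex set. Edge coverage: each edge of G has both endpoints in at least one bag. Running intersection: for every vertex, the bags containing it form a connected subtree. All three properties hold, so this is a valid tree decomposition of width max|bag| − 1 = 2, and hence tw(G) ≤ 2.

Yes; width 2.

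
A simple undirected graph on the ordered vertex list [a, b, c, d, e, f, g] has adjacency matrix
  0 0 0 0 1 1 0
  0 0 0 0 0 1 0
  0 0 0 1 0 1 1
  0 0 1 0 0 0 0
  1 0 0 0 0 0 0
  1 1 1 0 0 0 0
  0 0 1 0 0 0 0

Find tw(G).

1

A width-1 tree decomposition is:
Bags: B1 = {a, e}  B2 = {a, f}  B3 = {c, f}  B4 = {c, g}  B5 = {c, d}  B6 = {b, f}
Tree: B1–B2, B2–B3, B3–B4, B4–B5, B2–B6
Each bag holds 2 vertices, so the decomposition has width 1, which upper-bounds the treewidth. Since G has at least one edge (e.g. e–a), it is not an edgeless graph, so tw(G) ≥ 1. Hence tw(G) = 1 exactly.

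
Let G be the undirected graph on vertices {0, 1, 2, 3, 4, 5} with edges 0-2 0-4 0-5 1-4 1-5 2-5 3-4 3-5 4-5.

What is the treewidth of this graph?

2

A width-2 tree decomposition is:
Bags: B1 = {3, 4, 5}  B2 = {0, 4, 5}  B3 = {0, 2, 5}  B4 = {1, 4, 5}
Tree: B1–B2, B2–B3, B2–B4
The largest bag has 3 vertices, giving width 2; this decomposition certifies tw(G) ≤ 2. On the other hand G contains the 3-clique {0, 2, 5}. A clique must lie in a single bag of any decomposition, so no decomposition can have width below 2. Hence tw(G) = 2 exactly.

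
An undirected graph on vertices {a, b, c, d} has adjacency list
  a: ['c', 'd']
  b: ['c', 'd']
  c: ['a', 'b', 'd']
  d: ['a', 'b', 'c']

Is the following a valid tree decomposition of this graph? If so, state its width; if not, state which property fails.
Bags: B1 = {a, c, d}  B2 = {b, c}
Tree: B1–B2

A tree decomposition must satisfy three properties: every vertex lies in some bag; for every edge, both endpoints lie together in some bag; and for every vertex, the bags containing it form a connected subtree. Here edge (d,b) lies in no bag, so the decomposition is invalid.

No — edge (d,b) lies in no bag.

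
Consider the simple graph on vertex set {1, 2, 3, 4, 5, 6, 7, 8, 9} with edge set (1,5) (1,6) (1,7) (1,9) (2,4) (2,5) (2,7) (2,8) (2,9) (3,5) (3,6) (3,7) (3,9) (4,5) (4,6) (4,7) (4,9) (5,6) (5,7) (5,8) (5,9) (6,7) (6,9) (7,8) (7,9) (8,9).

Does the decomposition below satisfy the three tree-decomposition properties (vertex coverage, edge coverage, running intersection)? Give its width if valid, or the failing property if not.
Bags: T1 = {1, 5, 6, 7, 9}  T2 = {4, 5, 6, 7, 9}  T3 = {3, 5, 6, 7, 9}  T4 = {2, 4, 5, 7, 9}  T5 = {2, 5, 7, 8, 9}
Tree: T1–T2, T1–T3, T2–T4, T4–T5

Yes; width 4.

Vertex coverage: the bags together contain {1, 2, 3, 4, 5, 6, 7, 8, 9}, the full vertex set. Edge coverage: each edge of G has both endpoints in at least one bag. Running intersection: for every vertex, the bags containing it form a connected subtree. All three properties hold, so this is a valid tree decomposition of width max|bag| − 1 = 4, and hence tw(G) ≤ 4.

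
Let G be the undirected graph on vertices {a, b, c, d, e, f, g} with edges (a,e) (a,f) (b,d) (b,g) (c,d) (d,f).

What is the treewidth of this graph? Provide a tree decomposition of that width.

The largest bag has 2 vertices, giving width 1; this decomposition certifies tw(G) ≤ 1. G has an edge, so its treewidth is at least 1. Hence tw(G) = 1 exactly.

Treewidth 1.
One such decomposition:
Bags: B1 = {b, d}  B2 = {d, f}  B3 = {c, d}  B4 = {a, f}  B5 = {b, g}  B6 = {a, e}
Tree: B1–B2, B2–B3, B2–B4, B1–B5, B4–B6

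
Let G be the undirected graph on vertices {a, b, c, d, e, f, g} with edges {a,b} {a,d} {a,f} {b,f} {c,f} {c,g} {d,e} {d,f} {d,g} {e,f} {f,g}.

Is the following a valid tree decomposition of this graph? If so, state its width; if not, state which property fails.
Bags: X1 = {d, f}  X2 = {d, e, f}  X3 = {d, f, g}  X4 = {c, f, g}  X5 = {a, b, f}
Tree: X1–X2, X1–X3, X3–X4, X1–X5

No — edge (a,d) lies in no bag.

A tree decomposition must satisfy three properties: every vertex lies in some bag; for every edge, both endpoints lie together in some bag; and for every vertex, the bags containing it form a connected subtree. Here edge (a,d) lies in no bag, so the decomposition is invalid.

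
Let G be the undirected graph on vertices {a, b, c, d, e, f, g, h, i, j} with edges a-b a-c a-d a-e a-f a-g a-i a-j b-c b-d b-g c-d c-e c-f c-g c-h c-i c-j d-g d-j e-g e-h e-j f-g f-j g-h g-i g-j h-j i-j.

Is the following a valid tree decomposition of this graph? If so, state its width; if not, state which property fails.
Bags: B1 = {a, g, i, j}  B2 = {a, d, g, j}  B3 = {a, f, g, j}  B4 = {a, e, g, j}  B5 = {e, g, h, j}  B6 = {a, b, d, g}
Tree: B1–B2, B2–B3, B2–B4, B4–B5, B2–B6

A tree decomposition must satisfy three properties: every vertex lies in some bag; for every edge, both endpoints lie together in some bag; and for every vertex, the bags containing it form a connected subtree. Here vertex c appears in no bag, so the decomposition is invalid.

No — vertex c appears in no bag.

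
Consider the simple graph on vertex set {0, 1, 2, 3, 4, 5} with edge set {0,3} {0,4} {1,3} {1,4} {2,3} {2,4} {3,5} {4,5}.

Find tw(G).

2

A width-2 tree decomposition is:
Bags: B1 = {1, 3, 4}  B2 = {3, 4, 5}  B3 = {0, 3, 4}  B4 = {2, 3, 4}
Tree: B1–B2, B2–B3, B3–B4
The largest bag has 3 vertices, giving width 2; this decomposition certifies tw(G) ≤ 2. Since 4–1–3–5–4 is a cycle in G, G is not acyclic. Forests are exactly the graphs of treewidth ≤ 1, so tw(G) ≥ 2. The upper and lower bounds meet at 2, so that is the treewidth.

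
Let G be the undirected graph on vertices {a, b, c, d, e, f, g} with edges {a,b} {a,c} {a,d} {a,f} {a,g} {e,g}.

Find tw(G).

A width-1 tree decomposition is:
Bags: B1 = {a, f}  B2 = {a, d}  B3 = {a, b}  B4 = {a, c}  B5 = {a, g}  B6 = {e, g}
Tree: B1–B2, B1–B3, B2–B4, B1–B5, B5–B6
Every bag has size at most 2, so the width is 2 − 1 = 1 and tw(G) ≤ 1. Since G has at least one edge (e.g. f–a), it is not an edgeless graph, so tw(G) ≥ 1. Combining the bounds, tw(G) = 1.

1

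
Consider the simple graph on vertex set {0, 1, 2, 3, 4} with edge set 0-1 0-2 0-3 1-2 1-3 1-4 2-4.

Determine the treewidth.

A width-2 tree decomposition is:
Bags: B1 = {0, 1, 2}  B2 = {1, 2, 4}  B3 = {0, 1, 3}
Tree: B1–B2, B1–B3
Every bag has size at most 3, so the width is 3 − 1 = 2 and tw(G) ≤ 2. Conversely, {0, 1, 2} is a clique of size 3, and the vertices of any clique must share a bag in every tree decomposition; so some bag has ≥ 3 vertices and tw(G) ≥ 2. Combining the bounds, tw(G) = 2.

2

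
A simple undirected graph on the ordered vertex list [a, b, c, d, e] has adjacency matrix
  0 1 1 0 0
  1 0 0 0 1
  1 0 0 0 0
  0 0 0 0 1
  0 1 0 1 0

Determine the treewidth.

1

A width-1 tree decomposition is:
Bags: B1 = {d, e}  B2 = {b, e}  B3 = {a, b}  B4 = {a, c}
Tree: B1–B2, B2–B3, B3–B4
Each bag holds 2 vertices, so the decomposition has width 1, which upper-bounds the treewidth. Any graph with an edge has treewidth ≥ 1, and G has the edge d–e. Hence tw(G) = 1 exactly.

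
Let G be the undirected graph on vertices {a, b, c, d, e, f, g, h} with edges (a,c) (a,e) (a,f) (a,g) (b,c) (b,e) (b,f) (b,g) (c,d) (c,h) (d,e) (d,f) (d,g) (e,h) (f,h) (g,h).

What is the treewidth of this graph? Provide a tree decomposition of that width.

Treewidth 4.
One such decomposition:
Bags: B1 = {a, b, d, f, h}  B2 = {a, b, d, g, h}  B3 = {a, b, d, e, h}  B4 = {a, b, c, d, h}
Tree: B1–B2, B2–B3, B3–B4

The largest bag has 5 vertices, giving width 4; this decomposition certifies tw(G) ≤ 4. For the lower bound: the 5 vertex sets {b,f}, {d,g}, {a,e}, {h}, {c} are disjoint, each induces a connected subgraph, and every pair is joined by at least one edge of G. Contracting each set to a single vertex therefore yields K_{5} as a minor, and since treewidth is minor-monotone, tw(G) ≥ tw(K_{5}) = 4. The upper and lower bounds meet at 4, so that is the treewidth.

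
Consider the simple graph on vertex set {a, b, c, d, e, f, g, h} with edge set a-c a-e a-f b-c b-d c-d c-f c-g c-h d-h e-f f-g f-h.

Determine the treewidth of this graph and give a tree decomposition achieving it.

The largest bag has 3 vertices, giving width 2; this decomposition certifies tw(G) ≤ 2. On the other hand G contains the 3-clique {a, e, f}. A clique must lie in a single bag of any decomposition, so no decomposition can have width below 2. Combining the bounds, tw(G) = 2.

Treewidth 2.
One such decomposition:
Bags: B1 = {c, f, g}  B2 = {a, c, f}  B3 = {c, f, h}  B4 = {c, d, h}  B5 = {a, e, f}  B6 = {b, c, d}
Tree: B1–B2, B2–B3, B3–B4, B2–B5, B4–B6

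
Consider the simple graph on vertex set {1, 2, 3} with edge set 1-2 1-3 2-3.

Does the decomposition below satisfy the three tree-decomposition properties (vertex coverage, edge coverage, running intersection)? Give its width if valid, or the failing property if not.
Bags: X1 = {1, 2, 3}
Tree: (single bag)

Vertex coverage: the bags together contain {1, 2, 3}, the full vertex set. Edge coverage: each edge of G has both endpoints in at least one bag. Running intersection: for every vertex, the bags containing it form a connected subtree. All three properties hold, so this is a valid tree decomposition of width max|bag| − 1 = 2, and hence tw(G) ≤ 2.

Yes; width 2.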